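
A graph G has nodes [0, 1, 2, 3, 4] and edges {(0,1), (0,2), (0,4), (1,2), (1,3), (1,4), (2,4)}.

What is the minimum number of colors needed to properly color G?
Clique number ω(G) = 4 (lower bound: χ ≥ ω).
The clique on [0, 1, 2, 4] has size 4, forcing χ ≥ 4, and the coloring below uses 4 colors, so χ(G) = 4.
A valid 4-coloring: color 1: [1]; color 2: [2, 3]; color 3: [4]; color 4: [0].

χ(G) = 4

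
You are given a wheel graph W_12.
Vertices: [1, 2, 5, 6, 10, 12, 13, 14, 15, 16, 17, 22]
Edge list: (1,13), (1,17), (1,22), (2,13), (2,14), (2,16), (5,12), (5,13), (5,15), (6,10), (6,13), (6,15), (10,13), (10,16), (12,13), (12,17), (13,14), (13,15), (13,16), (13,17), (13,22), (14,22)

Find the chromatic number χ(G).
Clique number ω(G) = 3 (lower bound: χ ≥ ω).
Odd cycle [17, 1, 22, 14, 2, 16, 10, 6, 15, 5, 12] needs 3 colors (χ ≥ 3).
Vertex 13 is adjacent to every vertex of [1, 2, 5, 6, 10, 12, 14, 15, 16, 17, 22], which already need 3 colors among themselves, so 13 needs a new color (χ ≥ 4).
The coloring below uses 4 colors, so χ(G) = 4.
A valid 4-coloring: color 1: [13]; color 2: [2, 5, 10, 17, 22]; color 3: [1, 6, 12, 14, 16]; color 4: [15].

χ(G) = 4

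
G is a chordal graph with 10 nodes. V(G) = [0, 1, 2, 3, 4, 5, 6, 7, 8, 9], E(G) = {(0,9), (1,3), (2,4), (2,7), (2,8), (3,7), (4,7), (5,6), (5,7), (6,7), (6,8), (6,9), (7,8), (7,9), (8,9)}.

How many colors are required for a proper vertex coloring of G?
χ(G) = 4

Clique number ω(G) = 4 (lower bound: χ ≥ ω).
The clique on [6, 7, 8, 9] has size 4, forcing χ ≥ 4, and the coloring below uses 4 colors, so χ(G) = 4.
A valid 4-coloring: color 1: [0, 1, 7]; color 2: [2, 3, 6]; color 3: [4, 5, 9]; color 4: [8].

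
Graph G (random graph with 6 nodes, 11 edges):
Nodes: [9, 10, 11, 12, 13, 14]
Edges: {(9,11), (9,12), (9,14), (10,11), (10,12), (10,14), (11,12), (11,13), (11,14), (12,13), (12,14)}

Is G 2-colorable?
The clique on vertices [9, 11, 12, 14] has size 4 > 2, so it alone needs 4 colors.

No, G is not 2-colorable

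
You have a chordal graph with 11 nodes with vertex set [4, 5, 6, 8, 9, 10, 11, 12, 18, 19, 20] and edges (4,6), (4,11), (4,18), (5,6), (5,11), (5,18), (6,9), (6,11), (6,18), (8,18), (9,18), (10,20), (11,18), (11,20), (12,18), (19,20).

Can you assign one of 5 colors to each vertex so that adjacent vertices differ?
A valid 5-coloring: color 1: [18, 20]; color 2: [6, 8, 10, 12, 19]; color 3: [9, 11]; color 4: [4, 5].
(χ(G) = 4 ≤ 5.)

Yes, G is 5-colorable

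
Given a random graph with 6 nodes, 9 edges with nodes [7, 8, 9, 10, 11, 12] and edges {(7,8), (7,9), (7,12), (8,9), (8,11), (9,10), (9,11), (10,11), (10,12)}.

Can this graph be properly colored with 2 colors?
The clique on vertices [8, 9, 11] has size 3 > 2, so it alone needs 3 colors.

No, G is not 2-colorable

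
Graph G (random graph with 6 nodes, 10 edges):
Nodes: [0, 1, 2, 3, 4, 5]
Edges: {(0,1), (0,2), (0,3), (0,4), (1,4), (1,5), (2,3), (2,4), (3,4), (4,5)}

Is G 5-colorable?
Yes, G is 5-colorable

A valid 5-coloring: color 1: [4]; color 2: [0, 5]; color 3: [1, 2]; color 4: [3].
(χ(G) = 4 ≤ 5.)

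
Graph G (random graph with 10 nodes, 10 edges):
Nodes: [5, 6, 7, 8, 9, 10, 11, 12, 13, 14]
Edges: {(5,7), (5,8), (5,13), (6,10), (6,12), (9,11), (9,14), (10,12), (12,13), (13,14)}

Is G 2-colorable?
No, G is not 2-colorable

The clique on vertices [6, 10, 12] has size 3 > 2, so it alone needs 3 colors.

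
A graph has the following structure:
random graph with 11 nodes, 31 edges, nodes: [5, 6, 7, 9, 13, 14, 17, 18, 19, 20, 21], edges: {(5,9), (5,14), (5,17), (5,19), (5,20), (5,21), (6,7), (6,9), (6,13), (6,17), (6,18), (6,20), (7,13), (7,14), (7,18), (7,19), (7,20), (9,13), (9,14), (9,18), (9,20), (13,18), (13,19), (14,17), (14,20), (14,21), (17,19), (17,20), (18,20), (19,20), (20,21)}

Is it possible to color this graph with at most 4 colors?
Yes, G is 4-colorable

A valid 4-coloring: color 1: [13, 20]; color 2: [7, 9, 17, 21]; color 3: [5, 6]; color 4: [14, 18, 19].
(χ(G) = 4 ≤ 4.)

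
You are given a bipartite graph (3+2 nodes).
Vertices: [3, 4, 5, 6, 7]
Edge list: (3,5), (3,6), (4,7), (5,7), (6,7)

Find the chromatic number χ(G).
Clique number ω(G) = 2 (lower bound: χ ≥ ω).
The graph is bipartite (no odd cycle), so 2 colors suffice: χ(G) = 2.
A valid 2-coloring: color 1: [3, 7]; color 2: [4, 5, 6].

χ(G) = 2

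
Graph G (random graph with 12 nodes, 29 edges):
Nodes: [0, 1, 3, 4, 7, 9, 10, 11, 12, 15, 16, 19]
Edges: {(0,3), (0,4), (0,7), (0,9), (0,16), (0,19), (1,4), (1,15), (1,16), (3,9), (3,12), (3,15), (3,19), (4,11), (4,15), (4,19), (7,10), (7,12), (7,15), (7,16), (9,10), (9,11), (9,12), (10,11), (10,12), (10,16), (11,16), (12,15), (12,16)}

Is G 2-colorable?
No, G is not 2-colorable

The clique on vertices [7, 10, 12, 16] has size 4 > 2, so it alone needs 4 colors.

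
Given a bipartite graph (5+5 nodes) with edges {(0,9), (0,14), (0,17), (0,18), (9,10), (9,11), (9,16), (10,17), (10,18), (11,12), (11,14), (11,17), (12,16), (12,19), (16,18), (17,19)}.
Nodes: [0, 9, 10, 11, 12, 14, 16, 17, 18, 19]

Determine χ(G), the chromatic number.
χ(G) = 2

Clique number ω(G) = 2 (lower bound: χ ≥ ω).
The graph is bipartite (no odd cycle), so 2 colors suffice: χ(G) = 2.
A valid 2-coloring: color 1: [9, 12, 14, 17, 18]; color 2: [0, 10, 11, 16, 19].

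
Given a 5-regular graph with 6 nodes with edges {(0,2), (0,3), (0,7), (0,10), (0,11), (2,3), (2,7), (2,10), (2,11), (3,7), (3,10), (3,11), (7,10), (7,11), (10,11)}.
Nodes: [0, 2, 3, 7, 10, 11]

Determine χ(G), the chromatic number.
Clique number ω(G) = 6 (lower bound: χ ≥ ω).
The clique on [0, 2, 3, 7, 10, 11] has size 6, forcing χ ≥ 6, and the coloring below uses 6 colors, so χ(G) = 6.
A valid 6-coloring: color 1: [3]; color 2: [10]; color 3: [7]; color 4: [2]; color 5: [0]; color 6: [11].

χ(G) = 6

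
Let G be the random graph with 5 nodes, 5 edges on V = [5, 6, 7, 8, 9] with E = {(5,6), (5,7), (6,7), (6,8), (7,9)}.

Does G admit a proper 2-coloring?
No, G is not 2-colorable

The clique on vertices [5, 6, 7] has size 3 > 2, so it alone needs 3 colors.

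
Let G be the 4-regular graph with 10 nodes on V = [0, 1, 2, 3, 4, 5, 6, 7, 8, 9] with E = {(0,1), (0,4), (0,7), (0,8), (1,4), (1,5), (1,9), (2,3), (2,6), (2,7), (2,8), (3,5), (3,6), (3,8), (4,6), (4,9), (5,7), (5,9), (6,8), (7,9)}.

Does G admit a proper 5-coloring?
A valid 5-coloring: color 1: [0, 6, 9]; color 2: [4, 5, 8]; color 3: [1, 3, 7]; color 4: [2].
(χ(G) = 4 ≤ 5.)

Yes, G is 5-colorable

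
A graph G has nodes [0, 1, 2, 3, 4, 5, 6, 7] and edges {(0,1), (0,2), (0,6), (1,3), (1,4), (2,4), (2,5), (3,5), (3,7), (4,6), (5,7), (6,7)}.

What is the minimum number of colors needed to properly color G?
χ(G) = 3

Clique number ω(G) = 3 (lower bound: χ ≥ ω).
The clique on [3, 5, 7] has size 3, forcing χ ≥ 3, and the coloring below uses 3 colors, so χ(G) = 3.
A valid 3-coloring: color 1: [1, 2, 7]; color 2: [0, 3, 4]; color 3: [5, 6].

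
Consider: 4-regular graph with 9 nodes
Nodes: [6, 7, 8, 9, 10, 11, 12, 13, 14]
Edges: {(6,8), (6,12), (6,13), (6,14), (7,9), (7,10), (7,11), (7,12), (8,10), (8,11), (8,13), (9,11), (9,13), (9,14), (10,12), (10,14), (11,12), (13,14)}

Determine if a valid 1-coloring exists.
No, G is not 1-colorable

The clique on vertices [6, 8, 13] has size 3 > 1, so it alone needs 3 colors.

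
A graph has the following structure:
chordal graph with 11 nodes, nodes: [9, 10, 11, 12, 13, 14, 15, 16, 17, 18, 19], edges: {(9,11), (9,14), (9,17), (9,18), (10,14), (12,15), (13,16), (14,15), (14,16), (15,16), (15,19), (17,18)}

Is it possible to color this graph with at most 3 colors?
Yes, G is 3-colorable

A valid 3-coloring: color 1: [9, 10, 13, 15]; color 2: [11, 12, 14, 17, 19]; color 3: [16, 18].
(χ(G) = 3 ≤ 3.)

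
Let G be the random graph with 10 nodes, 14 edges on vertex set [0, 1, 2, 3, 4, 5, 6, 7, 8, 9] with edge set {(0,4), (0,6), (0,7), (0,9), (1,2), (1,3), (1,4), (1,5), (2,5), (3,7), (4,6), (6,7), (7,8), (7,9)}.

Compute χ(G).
χ(G) = 3

Clique number ω(G) = 3 (lower bound: χ ≥ ω).
The clique on [1, 2, 5] has size 3, forcing χ ≥ 3, and the coloring below uses 3 colors, so χ(G) = 3.
A valid 3-coloring: color 1: [2, 4, 7]; color 2: [0, 1, 8]; color 3: [3, 5, 6, 9].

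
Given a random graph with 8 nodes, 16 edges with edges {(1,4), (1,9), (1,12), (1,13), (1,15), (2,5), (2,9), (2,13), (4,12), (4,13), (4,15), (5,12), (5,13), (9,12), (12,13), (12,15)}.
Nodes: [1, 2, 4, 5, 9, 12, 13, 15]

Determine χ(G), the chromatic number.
χ(G) = 4

Clique number ω(G) = 4 (lower bound: χ ≥ ω).
The clique on [1, 4, 12, 13] has size 4, forcing χ ≥ 4, and the coloring below uses 4 colors, so χ(G) = 4.
A valid 4-coloring: color 1: [2, 12]; color 2: [9, 13, 15]; color 3: [1, 5]; color 4: [4].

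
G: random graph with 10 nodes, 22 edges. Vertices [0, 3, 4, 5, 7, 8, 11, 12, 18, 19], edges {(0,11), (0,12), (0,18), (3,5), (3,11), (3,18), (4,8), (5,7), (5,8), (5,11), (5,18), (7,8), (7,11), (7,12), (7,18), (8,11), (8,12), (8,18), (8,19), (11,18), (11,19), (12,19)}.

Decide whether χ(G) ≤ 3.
No, G is not 3-colorable

The clique on vertices [5, 7, 8, 11, 18] has size 5 > 3, so it alone needs 5 colors.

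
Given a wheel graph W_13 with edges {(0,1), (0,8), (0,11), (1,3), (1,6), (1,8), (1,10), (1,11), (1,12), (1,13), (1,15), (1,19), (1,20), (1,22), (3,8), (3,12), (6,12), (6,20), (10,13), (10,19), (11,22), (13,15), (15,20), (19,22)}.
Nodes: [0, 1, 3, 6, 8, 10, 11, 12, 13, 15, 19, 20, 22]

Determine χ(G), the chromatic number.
Clique number ω(G) = 3 (lower bound: χ ≥ ω).
The clique on [0, 1, 8] has size 3, forcing χ ≥ 3, and the coloring below uses 3 colors, so χ(G) = 3.
A valid 3-coloring: color 1: [1]; color 2: [8, 11, 12, 13, 19, 20]; color 3: [0, 3, 6, 10, 15, 22].

χ(G) = 3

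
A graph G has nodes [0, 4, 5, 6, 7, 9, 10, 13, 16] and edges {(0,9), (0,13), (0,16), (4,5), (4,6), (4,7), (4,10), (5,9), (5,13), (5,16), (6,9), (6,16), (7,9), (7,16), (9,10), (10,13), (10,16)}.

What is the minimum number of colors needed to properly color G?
Clique number ω(G) = 2 (lower bound: χ ≥ ω).
The graph is bipartite (no odd cycle), so 2 colors suffice: χ(G) = 2.
A valid 2-coloring: color 1: [4, 9, 13, 16]; color 2: [0, 5, 6, 7, 10].

χ(G) = 2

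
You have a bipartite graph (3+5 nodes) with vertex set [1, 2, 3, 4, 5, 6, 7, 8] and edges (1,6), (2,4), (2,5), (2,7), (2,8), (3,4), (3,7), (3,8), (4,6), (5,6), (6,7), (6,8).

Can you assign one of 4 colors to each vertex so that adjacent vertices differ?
Yes, G is 4-colorable

A valid 4-coloring: color 1: [2, 3, 6]; color 2: [1, 4, 5, 7, 8].
(χ(G) = 2 ≤ 4.)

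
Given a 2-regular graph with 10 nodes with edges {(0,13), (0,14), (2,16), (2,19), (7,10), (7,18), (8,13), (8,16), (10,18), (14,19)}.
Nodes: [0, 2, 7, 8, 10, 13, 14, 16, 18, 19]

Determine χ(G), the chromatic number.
χ(G) = 3

Clique number ω(G) = 3 (lower bound: χ ≥ ω).
The clique on [7, 10, 18] has size 3, forcing χ ≥ 3, and the coloring below uses 3 colors, so χ(G) = 3.
A valid 3-coloring: color 1: [0, 10, 16, 19]; color 2: [2, 7, 13, 14]; color 3: [8, 18].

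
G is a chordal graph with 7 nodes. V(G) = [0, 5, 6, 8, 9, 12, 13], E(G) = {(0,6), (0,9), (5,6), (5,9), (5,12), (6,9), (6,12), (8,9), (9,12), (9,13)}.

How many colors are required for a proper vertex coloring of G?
χ(G) = 4

Clique number ω(G) = 4 (lower bound: χ ≥ ω).
The clique on [5, 6, 9, 12] has size 4, forcing χ ≥ 4, and the coloring below uses 4 colors, so χ(G) = 4.
A valid 4-coloring: color 1: [9]; color 2: [6, 8, 13]; color 3: [0, 5]; color 4: [12].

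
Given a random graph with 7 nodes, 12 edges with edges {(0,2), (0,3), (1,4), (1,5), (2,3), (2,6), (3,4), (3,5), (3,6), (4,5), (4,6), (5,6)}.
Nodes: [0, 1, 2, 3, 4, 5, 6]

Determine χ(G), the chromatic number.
χ(G) = 4

Clique number ω(G) = 4 (lower bound: χ ≥ ω).
The clique on [3, 4, 5, 6] has size 4, forcing χ ≥ 4, and the coloring below uses 4 colors, so χ(G) = 4.
A valid 4-coloring: color 1: [1, 3]; color 2: [2, 5]; color 3: [0, 4]; color 4: [6].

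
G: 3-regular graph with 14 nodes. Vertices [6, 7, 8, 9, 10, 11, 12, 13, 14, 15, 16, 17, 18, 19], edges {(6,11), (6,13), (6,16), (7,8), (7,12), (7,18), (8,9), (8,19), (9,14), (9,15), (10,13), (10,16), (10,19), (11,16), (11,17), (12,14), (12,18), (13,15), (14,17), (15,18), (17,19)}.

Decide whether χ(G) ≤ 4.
A valid 4-coloring: color 1: [9, 11, 13, 18, 19]; color 2: [8, 12, 15, 16, 17]; color 3: [6, 7, 10, 14].
(χ(G) = 3 ≤ 4.)

Yes, G is 4-colorable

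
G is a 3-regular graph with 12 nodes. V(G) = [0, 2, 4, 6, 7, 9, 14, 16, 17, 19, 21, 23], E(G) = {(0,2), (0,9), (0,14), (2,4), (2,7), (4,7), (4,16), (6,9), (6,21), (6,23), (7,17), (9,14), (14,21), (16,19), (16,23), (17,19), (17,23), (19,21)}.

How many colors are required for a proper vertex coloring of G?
χ(G) = 3

Clique number ω(G) = 3 (lower bound: χ ≥ ω).
The clique on [0, 9, 14] has size 3, forcing χ ≥ 3, and the coloring below uses 3 colors, so χ(G) = 3.
A valid 3-coloring: color 1: [0, 4, 19, 23]; color 2: [6, 7, 14, 16]; color 3: [2, 9, 17, 21].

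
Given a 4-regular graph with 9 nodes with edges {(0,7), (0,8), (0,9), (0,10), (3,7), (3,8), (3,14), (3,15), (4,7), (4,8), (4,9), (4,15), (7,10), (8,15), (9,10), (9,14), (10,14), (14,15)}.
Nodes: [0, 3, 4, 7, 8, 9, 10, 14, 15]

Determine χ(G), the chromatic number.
χ(G) = 4

Clique number ω(G) = 3 (lower bound: χ ≥ ω).
Suppose a proper 3-coloring c exists. The clique [0, 7, 10] takes 3 distinct colors; by symmetry let c(0) = 1, c(7) = 2, c(10) = 3.
- Vertex 9: neighbors [0, 10] already have colors [1, 3] ⇒ c(9) = 2.
- Vertex 14: neighbors [9, 10] already have colors [2, 3] ⇒ c(14) = 1.
- Vertex 3: neighbors [14, 7] already have colors [1, 2] ⇒ c(3) = 3.
- Vertex 8: neighbors [0, 3] already have colors [1, 3] ⇒ c(8) = 2.
- Vertex 15: neighbors [14, 8, 3] already have colors [1, 2, 3] — all 3 colors blocked. Contradiction.
The forced assignments end in a contradiction, so G has no proper 3-coloring (χ ≥ 4).
The coloring below uses 4 colors, so χ(G) = 4.
A valid 4-coloring: color 1: [7, 9, 15]; color 2: [3, 4, 10]; color 3: [8, 14]; color 4: [0].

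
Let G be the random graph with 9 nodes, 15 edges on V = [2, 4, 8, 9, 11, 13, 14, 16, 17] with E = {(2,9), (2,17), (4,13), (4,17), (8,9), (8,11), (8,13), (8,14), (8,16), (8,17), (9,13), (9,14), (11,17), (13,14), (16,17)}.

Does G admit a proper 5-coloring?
Yes, G is 5-colorable

A valid 5-coloring: color 1: [2, 4, 8]; color 2: [13, 17]; color 3: [9, 11, 16]; color 4: [14].
(χ(G) = 4 ≤ 5.)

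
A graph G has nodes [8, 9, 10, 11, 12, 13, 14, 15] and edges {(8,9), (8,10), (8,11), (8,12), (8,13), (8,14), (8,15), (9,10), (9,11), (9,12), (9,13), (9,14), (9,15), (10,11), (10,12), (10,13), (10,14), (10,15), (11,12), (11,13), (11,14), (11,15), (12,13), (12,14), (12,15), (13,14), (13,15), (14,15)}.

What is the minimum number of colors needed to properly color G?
Clique number ω(G) = 8 (lower bound: χ ≥ ω).
The clique on [8, 9, 10, 11, 12, 13, 14, 15] has size 8, forcing χ ≥ 8, and the coloring below uses 8 colors, so χ(G) = 8.
A valid 8-coloring: color 1: [14]; color 2: [8]; color 3: [15]; color 4: [12]; color 5: [13]; color 6: [11]; color 7: [10]; color 8: [9].

χ(G) = 8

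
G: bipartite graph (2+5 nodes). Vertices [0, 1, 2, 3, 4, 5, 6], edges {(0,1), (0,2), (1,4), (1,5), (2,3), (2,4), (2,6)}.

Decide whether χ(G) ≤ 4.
Yes, G is 4-colorable

A valid 4-coloring: color 1: [1, 2]; color 2: [0, 3, 4, 5, 6].
(χ(G) = 2 ≤ 4.)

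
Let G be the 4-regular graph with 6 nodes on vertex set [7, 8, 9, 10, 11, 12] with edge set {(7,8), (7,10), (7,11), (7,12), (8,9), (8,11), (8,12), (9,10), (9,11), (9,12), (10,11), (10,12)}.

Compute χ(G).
Clique number ω(G) = 3 (lower bound: χ ≥ ω).
The clique on [8, 9, 11] has size 3, forcing χ ≥ 3, and the coloring below uses 3 colors, so χ(G) = 3.
A valid 3-coloring: color 1: [7, 9]; color 2: [11, 12]; color 3: [8, 10].

χ(G) = 3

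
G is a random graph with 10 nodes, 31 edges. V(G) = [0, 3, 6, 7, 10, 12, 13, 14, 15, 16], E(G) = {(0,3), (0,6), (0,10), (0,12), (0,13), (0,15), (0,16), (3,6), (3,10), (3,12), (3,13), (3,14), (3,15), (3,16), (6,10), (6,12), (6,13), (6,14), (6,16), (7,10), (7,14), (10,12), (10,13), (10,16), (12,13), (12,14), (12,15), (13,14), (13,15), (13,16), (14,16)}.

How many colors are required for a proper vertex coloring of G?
Clique number ω(G) = 6 (lower bound: χ ≥ ω).
The clique on [0, 3, 6, 10, 13, 16] has size 6, forcing χ ≥ 6, and the coloring below uses 6 colors, so χ(G) = 6.
A valid 6-coloring: color 1: [7, 13]; color 2: [3]; color 3: [12, 16]; color 4: [0, 14]; color 5: [10, 15]; color 6: [6].

χ(G) = 6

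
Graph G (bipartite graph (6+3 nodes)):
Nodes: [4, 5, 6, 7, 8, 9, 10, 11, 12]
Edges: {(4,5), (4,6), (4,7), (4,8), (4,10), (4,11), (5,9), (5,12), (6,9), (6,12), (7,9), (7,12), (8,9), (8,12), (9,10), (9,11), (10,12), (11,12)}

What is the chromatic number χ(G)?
Clique number ω(G) = 2 (lower bound: χ ≥ ω).
The graph is bipartite (no odd cycle), so 2 colors suffice: χ(G) = 2.
A valid 2-coloring: color 1: [4, 9, 12]; color 2: [5, 6, 7, 8, 10, 11].

χ(G) = 2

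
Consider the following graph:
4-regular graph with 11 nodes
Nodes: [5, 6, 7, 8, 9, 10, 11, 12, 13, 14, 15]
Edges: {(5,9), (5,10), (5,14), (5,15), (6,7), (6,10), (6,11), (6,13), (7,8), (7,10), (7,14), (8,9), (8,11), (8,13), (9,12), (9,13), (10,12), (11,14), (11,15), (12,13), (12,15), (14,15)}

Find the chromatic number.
χ(G) = 3

Clique number ω(G) = 3 (lower bound: χ ≥ ω).
The clique on [5, 14, 15] has size 3, forcing χ ≥ 3, and the coloring below uses 3 colors, so χ(G) = 3.
A valid 3-coloring: color 1: [9, 10, 15]; color 2: [5, 7, 11, 13]; color 3: [6, 8, 12, 14].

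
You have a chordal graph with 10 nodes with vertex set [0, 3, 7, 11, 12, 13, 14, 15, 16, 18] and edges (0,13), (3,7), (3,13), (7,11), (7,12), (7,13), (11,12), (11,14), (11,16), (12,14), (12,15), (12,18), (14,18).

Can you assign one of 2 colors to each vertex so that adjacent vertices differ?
The clique on vertices [3, 7, 13] has size 3 > 2, so it alone needs 3 colors.

No, G is not 2-colorable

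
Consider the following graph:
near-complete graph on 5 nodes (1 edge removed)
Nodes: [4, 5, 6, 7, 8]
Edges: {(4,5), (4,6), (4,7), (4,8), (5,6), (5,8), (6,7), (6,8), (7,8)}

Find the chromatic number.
χ(G) = 4

Clique number ω(G) = 4 (lower bound: χ ≥ ω).
The clique on [4, 5, 6, 8] has size 4, forcing χ ≥ 4, and the coloring below uses 4 colors, so χ(G) = 4.
A valid 4-coloring: color 1: [8]; color 2: [6]; color 3: [4]; color 4: [5, 7].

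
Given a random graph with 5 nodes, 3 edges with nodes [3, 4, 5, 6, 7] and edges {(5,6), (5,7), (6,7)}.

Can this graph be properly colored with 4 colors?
Yes, G is 4-colorable

A valid 4-coloring: color 1: [3, 4, 5]; color 2: [6]; color 3: [7].
(χ(G) = 3 ≤ 4.)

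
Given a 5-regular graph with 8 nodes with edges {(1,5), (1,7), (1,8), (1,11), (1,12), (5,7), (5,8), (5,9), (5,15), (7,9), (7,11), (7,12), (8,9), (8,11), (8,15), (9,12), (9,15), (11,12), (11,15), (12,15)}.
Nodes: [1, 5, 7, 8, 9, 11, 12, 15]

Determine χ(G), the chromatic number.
χ(G) = 4

Clique number ω(G) = 4 (lower bound: χ ≥ ω).
The clique on [1, 7, 11, 12] has size 4, forcing χ ≥ 4, and the coloring below uses 4 colors, so χ(G) = 4.
A valid 4-coloring: color 1: [5, 11]; color 2: [7, 15]; color 3: [8, 12]; color 4: [1, 9].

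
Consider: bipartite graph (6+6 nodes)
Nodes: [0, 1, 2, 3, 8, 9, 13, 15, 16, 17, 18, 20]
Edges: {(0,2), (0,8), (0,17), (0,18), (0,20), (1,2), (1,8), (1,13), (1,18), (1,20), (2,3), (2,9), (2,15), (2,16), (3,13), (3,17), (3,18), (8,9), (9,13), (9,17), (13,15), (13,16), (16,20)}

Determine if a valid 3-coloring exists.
A valid 3-coloring: color 1: [2, 8, 13, 17, 18, 20]; color 2: [0, 1, 3, 9, 15, 16].
(χ(G) = 2 ≤ 3.)

Yes, G is 3-colorable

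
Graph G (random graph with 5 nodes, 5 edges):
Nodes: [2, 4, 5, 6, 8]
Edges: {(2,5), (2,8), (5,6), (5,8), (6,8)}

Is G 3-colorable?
A valid 3-coloring: color 1: [4, 8]; color 2: [5]; color 3: [2, 6].
(χ(G) = 3 ≤ 3.)

Yes, G is 3-colorable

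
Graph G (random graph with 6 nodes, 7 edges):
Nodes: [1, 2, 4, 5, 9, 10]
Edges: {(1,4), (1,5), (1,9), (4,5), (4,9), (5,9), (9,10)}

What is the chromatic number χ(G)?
Clique number ω(G) = 4 (lower bound: χ ≥ ω).
The clique on [1, 4, 5, 9] has size 4, forcing χ ≥ 4, and the coloring below uses 4 colors, so χ(G) = 4.
A valid 4-coloring: color 1: [2, 9]; color 2: [1, 10]; color 3: [5]; color 4: [4].

χ(G) = 4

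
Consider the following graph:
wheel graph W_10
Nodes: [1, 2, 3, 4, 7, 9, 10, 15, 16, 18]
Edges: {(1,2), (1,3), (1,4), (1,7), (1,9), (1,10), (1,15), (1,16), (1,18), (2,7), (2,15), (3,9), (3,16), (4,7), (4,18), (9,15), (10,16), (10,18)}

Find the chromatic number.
χ(G) = 4

Clique number ω(G) = 3 (lower bound: χ ≥ ω).
Odd cycle [16, 3, 9, 15, 2, 7, 4, 18, 10] needs 3 colors (χ ≥ 3).
Vertex 1 is adjacent to every vertex of [2, 3, 4, 7, 9, 10, 15, 16, 18], which already need 3 colors among themselves, so 1 needs a new color (χ ≥ 4).
The coloring below uses 4 colors, so χ(G) = 4.
A valid 4-coloring: color 1: [1]; color 2: [2, 9, 16, 18]; color 3: [3, 7, 10, 15]; color 4: [4].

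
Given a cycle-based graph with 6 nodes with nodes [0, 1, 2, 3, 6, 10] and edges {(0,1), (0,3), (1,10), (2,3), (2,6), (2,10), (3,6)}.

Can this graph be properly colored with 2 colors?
No, G is not 2-colorable

The clique on vertices [2, 3, 6] has size 3 > 2, so it alone needs 3 colors.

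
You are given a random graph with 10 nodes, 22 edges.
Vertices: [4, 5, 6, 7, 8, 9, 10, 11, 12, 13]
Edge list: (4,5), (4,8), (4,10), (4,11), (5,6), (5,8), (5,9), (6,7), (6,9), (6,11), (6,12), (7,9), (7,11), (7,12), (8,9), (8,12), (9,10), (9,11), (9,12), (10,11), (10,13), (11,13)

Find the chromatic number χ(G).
Clique number ω(G) = 4 (lower bound: χ ≥ ω).
The clique on [6, 7, 9, 11] has size 4, forcing χ ≥ 4, and the coloring below uses 4 colors, so χ(G) = 4.
A valid 4-coloring: color 1: [4, 9, 13]; color 2: [5, 11, 12]; color 3: [6, 8, 10]; color 4: [7].

χ(G) = 4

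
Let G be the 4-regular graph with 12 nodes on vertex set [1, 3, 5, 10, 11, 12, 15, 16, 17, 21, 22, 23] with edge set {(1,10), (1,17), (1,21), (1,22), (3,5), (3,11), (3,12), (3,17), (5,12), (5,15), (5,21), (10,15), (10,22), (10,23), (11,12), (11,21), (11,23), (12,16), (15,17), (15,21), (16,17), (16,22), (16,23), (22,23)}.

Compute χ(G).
Clique number ω(G) = 3 (lower bound: χ ≥ ω).
The clique on [1, 10, 22] has size 3, forcing χ ≥ 3, and the coloring below uses 3 colors, so χ(G) = 3.
A valid 3-coloring: color 1: [12, 17, 21, 22]; color 2: [1, 3, 15, 23]; color 3: [5, 10, 11, 16].

χ(G) = 3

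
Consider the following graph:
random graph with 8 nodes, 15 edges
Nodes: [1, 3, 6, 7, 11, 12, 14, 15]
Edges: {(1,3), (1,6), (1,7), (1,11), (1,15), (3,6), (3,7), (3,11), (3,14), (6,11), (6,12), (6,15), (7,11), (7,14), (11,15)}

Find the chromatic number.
Clique number ω(G) = 4 (lower bound: χ ≥ ω).
The clique on [1, 3, 6, 11] has size 4, forcing χ ≥ 4, and the coloring below uses 4 colors, so χ(G) = 4.
A valid 4-coloring: color 1: [1, 12, 14]; color 2: [11]; color 3: [6, 7]; color 4: [3, 15].

χ(G) = 4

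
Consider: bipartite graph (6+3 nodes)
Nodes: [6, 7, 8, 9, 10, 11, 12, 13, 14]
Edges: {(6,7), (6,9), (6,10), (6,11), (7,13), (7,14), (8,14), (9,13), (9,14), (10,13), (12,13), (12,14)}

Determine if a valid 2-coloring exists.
A valid 2-coloring: color 1: [6, 13, 14]; color 2: [7, 8, 9, 10, 11, 12].
(χ(G) = 2 ≤ 2.)

Yes, G is 2-colorable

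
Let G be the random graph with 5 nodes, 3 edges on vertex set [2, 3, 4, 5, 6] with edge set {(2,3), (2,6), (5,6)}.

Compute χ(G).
Clique number ω(G) = 2 (lower bound: χ ≥ ω).
The graph is bipartite (no odd cycle), so 2 colors suffice: χ(G) = 2.
A valid 2-coloring: color 1: [3, 4, 6]; color 2: [2, 5].

χ(G) = 2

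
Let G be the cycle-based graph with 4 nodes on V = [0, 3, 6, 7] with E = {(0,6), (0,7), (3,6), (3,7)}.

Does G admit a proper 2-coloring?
A valid 2-coloring: color 1: [6, 7]; color 2: [0, 3].
(χ(G) = 2 ≤ 2.)

Yes, G is 2-colorable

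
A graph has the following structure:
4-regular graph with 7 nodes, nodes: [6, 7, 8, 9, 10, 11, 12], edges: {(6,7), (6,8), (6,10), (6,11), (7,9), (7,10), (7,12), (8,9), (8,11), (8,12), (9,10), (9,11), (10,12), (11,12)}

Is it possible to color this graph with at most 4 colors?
Yes, G is 4-colorable

A valid 4-coloring: color 1: [7, 11]; color 2: [6, 9, 12]; color 3: [8, 10].
(χ(G) = 3 ≤ 4.)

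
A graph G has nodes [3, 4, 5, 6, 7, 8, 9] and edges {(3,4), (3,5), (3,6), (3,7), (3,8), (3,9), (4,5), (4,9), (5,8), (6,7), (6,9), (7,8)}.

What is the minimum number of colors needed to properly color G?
Clique number ω(G) = 3 (lower bound: χ ≥ ω).
The clique on [3, 5, 8] has size 3, forcing χ ≥ 3, and the coloring below uses 3 colors, so χ(G) = 3.
A valid 3-coloring: color 1: [3]; color 2: [4, 6, 8]; color 3: [5, 7, 9].

χ(G) = 3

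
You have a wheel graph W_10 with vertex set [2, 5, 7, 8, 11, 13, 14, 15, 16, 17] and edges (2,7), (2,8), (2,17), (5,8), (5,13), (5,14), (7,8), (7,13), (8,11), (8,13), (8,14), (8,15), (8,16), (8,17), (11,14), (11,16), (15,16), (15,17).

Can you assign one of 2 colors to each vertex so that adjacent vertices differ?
No, G is not 2-colorable

The clique on vertices [2, 8, 17] has size 3 > 2, so it alone needs 3 colors.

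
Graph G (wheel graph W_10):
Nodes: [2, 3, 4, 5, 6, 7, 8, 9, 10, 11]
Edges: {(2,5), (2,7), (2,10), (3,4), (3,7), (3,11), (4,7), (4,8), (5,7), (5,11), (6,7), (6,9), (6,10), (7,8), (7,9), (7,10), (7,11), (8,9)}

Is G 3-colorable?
No, G is not 3-colorable

Odd cycle [2, 10, 6, 9, 8, 4, 3, 11, 5] needs 3 colors (χ ≥ 3).
Vertex 7 is adjacent to every vertex of [2, 3, 4, 5, 6, 8, 9, 10, 11], which already need 3 colors among themselves, so 7 needs a new color (χ ≥ 4).
Hence χ(G) ≥ 4 > 3, so no proper 3-coloring exists.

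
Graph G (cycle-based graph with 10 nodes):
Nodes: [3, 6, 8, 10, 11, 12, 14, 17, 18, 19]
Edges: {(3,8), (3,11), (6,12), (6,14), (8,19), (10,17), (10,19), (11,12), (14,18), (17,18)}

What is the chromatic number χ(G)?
χ(G) = 2

Clique number ω(G) = 2 (lower bound: χ ≥ ω).
The graph is bipartite (no odd cycle), so 2 colors suffice: χ(G) = 2.
A valid 2-coloring: color 1: [3, 12, 14, 17, 19]; color 2: [6, 8, 10, 11, 18].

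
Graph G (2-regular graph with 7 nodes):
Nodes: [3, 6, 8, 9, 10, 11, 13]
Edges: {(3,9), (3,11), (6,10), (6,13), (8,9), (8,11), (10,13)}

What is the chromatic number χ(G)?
χ(G) = 3

Clique number ω(G) = 3 (lower bound: χ ≥ ω).
The clique on [6, 10, 13] has size 3, forcing χ ≥ 3, and the coloring below uses 3 colors, so χ(G) = 3.
A valid 3-coloring: color 1: [3, 8, 13]; color 2: [9, 10, 11]; color 3: [6].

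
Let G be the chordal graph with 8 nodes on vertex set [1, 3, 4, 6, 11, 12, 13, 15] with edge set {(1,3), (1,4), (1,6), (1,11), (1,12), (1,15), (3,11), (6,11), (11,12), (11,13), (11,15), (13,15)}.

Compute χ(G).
Clique number ω(G) = 3 (lower bound: χ ≥ ω).
The clique on [1, 3, 11] has size 3, forcing χ ≥ 3, and the coloring below uses 3 colors, so χ(G) = 3.
A valid 3-coloring: color 1: [4, 11]; color 2: [1, 13]; color 3: [3, 6, 12, 15].

χ(G) = 3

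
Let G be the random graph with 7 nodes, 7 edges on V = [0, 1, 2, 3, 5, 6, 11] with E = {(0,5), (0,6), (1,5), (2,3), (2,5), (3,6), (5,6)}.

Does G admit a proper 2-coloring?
The clique on vertices [0, 5, 6] has size 3 > 2, so it alone needs 3 colors.

No, G is not 2-colorable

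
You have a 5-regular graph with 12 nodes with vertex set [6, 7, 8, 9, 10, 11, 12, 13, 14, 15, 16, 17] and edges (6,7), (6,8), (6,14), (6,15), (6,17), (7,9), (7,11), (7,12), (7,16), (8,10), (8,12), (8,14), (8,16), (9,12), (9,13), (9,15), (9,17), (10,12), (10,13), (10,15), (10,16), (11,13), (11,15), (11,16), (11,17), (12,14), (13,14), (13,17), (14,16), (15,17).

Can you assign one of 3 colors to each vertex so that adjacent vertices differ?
Suppose a proper 3-coloring c exists. The clique [6, 8, 14] takes 3 distinct colors; by symmetry let c(6) = 1, c(8) = 2, c(14) = 3.
- Vertex 12: neighbors [8, 14] already have colors [2, 3] ⇒ c(12) = 1.
- Vertex 10: neighbors [12, 8] already have colors [1, 2] ⇒ c(10) = 3.
- Vertex 15: neighbors [6, 10] already have colors [1, 3] ⇒ c(15) = 2.
- Vertex 9: neighbors [12, 15] already have colors [1, 2] ⇒ c(9) = 3.
- Vertex 17: neighbors [6, 15, 9] already have colors [1, 2, 3] — all 3 colors blocked. Contradiction.
The forced assignments end in a contradiction, so G has no proper 3-coloring (χ ≥ 4).

No, G is not 3-colorable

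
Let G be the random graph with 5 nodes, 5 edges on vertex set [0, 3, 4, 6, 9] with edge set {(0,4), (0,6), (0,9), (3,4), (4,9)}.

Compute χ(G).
Clique number ω(G) = 3 (lower bound: χ ≥ ω).
The clique on [0, 4, 9] has size 3, forcing χ ≥ 3, and the coloring below uses 3 colors, so χ(G) = 3.
A valid 3-coloring: color 1: [4, 6]; color 2: [0, 3]; color 3: [9].

χ(G) = 3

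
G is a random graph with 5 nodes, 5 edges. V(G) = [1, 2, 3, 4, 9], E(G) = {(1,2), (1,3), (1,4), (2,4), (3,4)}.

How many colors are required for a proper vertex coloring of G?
Clique number ω(G) = 3 (lower bound: χ ≥ ω).
The clique on [1, 2, 4] has size 3, forcing χ ≥ 3, and the coloring below uses 3 colors, so χ(G) = 3.
A valid 3-coloring: color 1: [4, 9]; color 2: [1]; color 3: [2, 3].

χ(G) = 3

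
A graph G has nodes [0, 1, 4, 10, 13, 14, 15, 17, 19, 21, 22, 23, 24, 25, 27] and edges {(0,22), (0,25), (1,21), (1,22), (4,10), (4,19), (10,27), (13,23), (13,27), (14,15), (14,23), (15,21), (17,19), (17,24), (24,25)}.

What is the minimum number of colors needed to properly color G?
χ(G) = 3

Clique number ω(G) = 2 (lower bound: χ ≥ ω).
Odd cycle [22, 1, 21, 15, 14, 23, 13, 27, 10, 4, 19, 17, 24, 25, 0] needs 3 colors (χ ≥ 3).
The coloring below uses 3 colors, so χ(G) = 3.
A valid 3-coloring: color 1: [10, 13, 14, 19, 21, 22, 25]; color 2: [0, 1, 4, 15, 17, 23, 27]; color 3: [24].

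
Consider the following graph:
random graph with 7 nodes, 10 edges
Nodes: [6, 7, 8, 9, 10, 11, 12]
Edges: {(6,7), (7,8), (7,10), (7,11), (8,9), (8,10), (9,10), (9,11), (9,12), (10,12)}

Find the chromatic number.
Clique number ω(G) = 3 (lower bound: χ ≥ ω).
The clique on [8, 9, 10] has size 3, forcing χ ≥ 3, and the coloring below uses 3 colors, so χ(G) = 3.
A valid 3-coloring: color 1: [7, 9]; color 2: [6, 10, 11]; color 3: [8, 12].

χ(G) = 3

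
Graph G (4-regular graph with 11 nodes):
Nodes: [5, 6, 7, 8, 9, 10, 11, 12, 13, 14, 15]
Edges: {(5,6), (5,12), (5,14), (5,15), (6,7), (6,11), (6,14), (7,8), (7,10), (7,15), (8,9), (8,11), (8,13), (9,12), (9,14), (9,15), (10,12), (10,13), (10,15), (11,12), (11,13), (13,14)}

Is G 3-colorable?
Yes, G is 3-colorable

A valid 3-coloring: color 1: [5, 7, 9, 13]; color 2: [6, 8, 12, 15]; color 3: [10, 11, 14].
(χ(G) = 3 ≤ 3.)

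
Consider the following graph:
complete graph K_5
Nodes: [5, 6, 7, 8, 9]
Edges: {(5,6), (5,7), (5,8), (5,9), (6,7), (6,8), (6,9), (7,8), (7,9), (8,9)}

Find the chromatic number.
Clique number ω(G) = 5 (lower bound: χ ≥ ω).
The clique on [5, 6, 7, 8, 9] has size 5, forcing χ ≥ 5, and the coloring below uses 5 colors, so χ(G) = 5.
A valid 5-coloring: color 1: [8]; color 2: [5]; color 3: [9]; color 4: [6]; color 5: [7].

χ(G) = 5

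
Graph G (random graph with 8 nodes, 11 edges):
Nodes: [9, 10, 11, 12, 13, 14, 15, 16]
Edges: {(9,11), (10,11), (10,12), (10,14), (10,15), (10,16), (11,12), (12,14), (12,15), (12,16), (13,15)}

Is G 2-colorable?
No, G is not 2-colorable

The clique on vertices [10, 12, 16] has size 3 > 2, so it alone needs 3 colors.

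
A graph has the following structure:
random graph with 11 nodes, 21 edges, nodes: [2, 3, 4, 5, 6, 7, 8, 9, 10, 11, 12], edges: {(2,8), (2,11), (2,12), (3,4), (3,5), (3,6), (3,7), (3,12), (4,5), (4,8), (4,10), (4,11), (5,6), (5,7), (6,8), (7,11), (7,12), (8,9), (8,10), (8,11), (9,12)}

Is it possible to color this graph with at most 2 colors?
No, G is not 2-colorable

The clique on vertices [3, 7, 12] has size 3 > 2, so it alone needs 3 colors.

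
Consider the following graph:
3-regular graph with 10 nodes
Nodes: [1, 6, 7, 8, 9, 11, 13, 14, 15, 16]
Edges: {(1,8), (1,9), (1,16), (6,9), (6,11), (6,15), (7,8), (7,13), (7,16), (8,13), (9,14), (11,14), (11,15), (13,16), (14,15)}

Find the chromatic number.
Clique number ω(G) = 3 (lower bound: χ ≥ ω).
The clique on [6, 11, 15] has size 3, forcing χ ≥ 3, and the coloring below uses 3 colors, so χ(G) = 3.
A valid 3-coloring: color 1: [8, 9, 15, 16]; color 2: [1, 6, 13, 14]; color 3: [7, 11].

χ(G) = 3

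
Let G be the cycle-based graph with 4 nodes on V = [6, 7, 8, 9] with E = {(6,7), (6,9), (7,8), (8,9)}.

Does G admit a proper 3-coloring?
Yes, G is 3-colorable

A valid 3-coloring: color 1: [7, 9]; color 2: [6, 8].
(χ(G) = 2 ≤ 3.)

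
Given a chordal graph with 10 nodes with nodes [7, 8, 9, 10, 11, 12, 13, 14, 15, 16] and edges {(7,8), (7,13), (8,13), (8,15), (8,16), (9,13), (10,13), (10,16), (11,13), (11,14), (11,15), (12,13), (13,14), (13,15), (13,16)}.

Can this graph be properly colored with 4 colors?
Yes, G is 4-colorable

A valid 4-coloring: color 1: [13]; color 2: [8, 9, 10, 11, 12]; color 3: [7, 14, 15, 16].
(χ(G) = 3 ≤ 4.)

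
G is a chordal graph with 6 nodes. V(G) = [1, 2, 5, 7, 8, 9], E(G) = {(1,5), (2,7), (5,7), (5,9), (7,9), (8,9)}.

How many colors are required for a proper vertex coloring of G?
χ(G) = 3

Clique number ω(G) = 3 (lower bound: χ ≥ ω).
The clique on [5, 7, 9] has size 3, forcing χ ≥ 3, and the coloring below uses 3 colors, so χ(G) = 3.
A valid 3-coloring: color 1: [1, 7, 8]; color 2: [2, 9]; color 3: [5].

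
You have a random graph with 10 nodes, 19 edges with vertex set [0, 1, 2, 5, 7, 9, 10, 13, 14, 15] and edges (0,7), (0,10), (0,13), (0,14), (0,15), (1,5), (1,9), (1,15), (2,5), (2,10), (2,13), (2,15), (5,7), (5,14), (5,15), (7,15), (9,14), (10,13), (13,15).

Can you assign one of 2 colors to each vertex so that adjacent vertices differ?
No, G is not 2-colorable

The clique on vertices [0, 10, 13] has size 3 > 2, so it alone needs 3 colors.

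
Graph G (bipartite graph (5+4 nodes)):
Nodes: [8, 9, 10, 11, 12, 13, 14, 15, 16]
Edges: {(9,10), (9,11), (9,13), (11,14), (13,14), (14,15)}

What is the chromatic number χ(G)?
χ(G) = 2

Clique number ω(G) = 2 (lower bound: χ ≥ ω).
The graph is bipartite (no odd cycle), so 2 colors suffice: χ(G) = 2.
A valid 2-coloring: color 1: [8, 9, 12, 14, 16]; color 2: [10, 11, 13, 15].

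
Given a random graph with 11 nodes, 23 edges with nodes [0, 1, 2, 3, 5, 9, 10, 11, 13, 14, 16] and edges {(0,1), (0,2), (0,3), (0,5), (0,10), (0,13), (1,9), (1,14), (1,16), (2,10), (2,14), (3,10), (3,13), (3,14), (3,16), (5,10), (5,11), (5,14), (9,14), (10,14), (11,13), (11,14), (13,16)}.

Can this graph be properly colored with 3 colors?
No, G is not 3-colorable

Suppose a proper 3-coloring c exists. The clique [0, 2, 10] takes 3 distinct colors; by symmetry let c(0) = 1, c(2) = 2, c(10) = 3.
- Vertex 14: neighbors [2, 10] already have colors [2, 3] ⇒ c(14) = 1.
- Vertex 3: neighbors [0, 10] already have colors [1, 3] ⇒ c(3) = 2.
- Vertex 13: neighbors [0, 3] already have colors [1, 2] ⇒ c(13) = 3.
- Vertex 5: neighbors [0, 10] already have colors [1, 3] ⇒ c(5) = 2.
- Vertex 11: neighbors [14, 5, 13] already have colors [1, 2, 3] — all 3 colors blocked. Contradiction.
The forced assignments end in a contradiction, so G has no proper 3-coloring (χ ≥ 4).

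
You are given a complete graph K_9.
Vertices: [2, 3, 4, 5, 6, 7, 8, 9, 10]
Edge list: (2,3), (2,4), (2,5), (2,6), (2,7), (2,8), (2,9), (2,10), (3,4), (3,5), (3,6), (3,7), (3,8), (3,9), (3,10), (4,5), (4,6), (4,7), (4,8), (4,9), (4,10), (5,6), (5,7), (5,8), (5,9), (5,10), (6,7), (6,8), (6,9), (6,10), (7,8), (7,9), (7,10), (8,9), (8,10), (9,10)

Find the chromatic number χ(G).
Clique number ω(G) = 9 (lower bound: χ ≥ ω).
The clique on [2, 3, 4, 5, 6, 7, 8, 9, 10] has size 9, forcing χ ≥ 9, and the coloring below uses 9 colors, so χ(G) = 9.
A valid 9-coloring: color 1: [4]; color 2: [10]; color 3: [3]; color 4: [5]; color 5: [2]; color 6: [8]; color 7: [9]; color 8: [7]; color 9: [6].

χ(G) = 9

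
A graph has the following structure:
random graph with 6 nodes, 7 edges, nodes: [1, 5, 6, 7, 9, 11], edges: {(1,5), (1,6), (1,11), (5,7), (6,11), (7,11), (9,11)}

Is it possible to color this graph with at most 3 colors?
A valid 3-coloring: color 1: [5, 11]; color 2: [1, 7, 9]; color 3: [6].
(χ(G) = 3 ≤ 3.)

Yes, G is 3-colorable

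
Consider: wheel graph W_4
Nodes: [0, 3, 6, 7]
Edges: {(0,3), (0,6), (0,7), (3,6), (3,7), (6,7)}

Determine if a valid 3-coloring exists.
The clique on vertices [0, 3, 6, 7] has size 4 > 3, so it alone needs 4 colors.

No, G is not 3-colorable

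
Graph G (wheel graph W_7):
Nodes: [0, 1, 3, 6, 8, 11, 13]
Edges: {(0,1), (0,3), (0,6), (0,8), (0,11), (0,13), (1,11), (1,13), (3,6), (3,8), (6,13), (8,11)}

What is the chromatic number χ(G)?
χ(G) = 3

Clique number ω(G) = 3 (lower bound: χ ≥ ω).
The clique on [0, 8, 11] has size 3, forcing χ ≥ 3, and the coloring below uses 3 colors, so χ(G) = 3.
A valid 3-coloring: color 1: [0]; color 2: [1, 6, 8]; color 3: [3, 11, 13].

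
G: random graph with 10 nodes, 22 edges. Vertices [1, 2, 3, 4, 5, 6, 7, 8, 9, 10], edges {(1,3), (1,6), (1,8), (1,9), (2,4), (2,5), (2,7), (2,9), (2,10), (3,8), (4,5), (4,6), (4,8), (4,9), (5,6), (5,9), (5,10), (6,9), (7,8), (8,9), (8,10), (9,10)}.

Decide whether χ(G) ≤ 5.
Yes, G is 5-colorable

A valid 5-coloring: color 1: [3, 7, 9]; color 2: [5, 8]; color 3: [1, 4, 10]; color 4: [2, 6].
(χ(G) = 4 ≤ 5.)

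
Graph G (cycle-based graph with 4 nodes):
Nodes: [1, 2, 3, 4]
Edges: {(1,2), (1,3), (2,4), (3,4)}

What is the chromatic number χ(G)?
χ(G) = 2

Clique number ω(G) = 2 (lower bound: χ ≥ ω).
The graph is bipartite (no odd cycle), so 2 colors suffice: χ(G) = 2.
A valid 2-coloring: color 1: [2, 3]; color 2: [1, 4].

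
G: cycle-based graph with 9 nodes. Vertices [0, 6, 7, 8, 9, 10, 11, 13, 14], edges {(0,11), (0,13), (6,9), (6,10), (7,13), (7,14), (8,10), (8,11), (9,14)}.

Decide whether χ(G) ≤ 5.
A valid 5-coloring: color 1: [6, 8, 13, 14]; color 2: [0, 7, 9, 10]; color 3: [11].
(χ(G) = 3 ≤ 5.)

Yes, G is 5-colorable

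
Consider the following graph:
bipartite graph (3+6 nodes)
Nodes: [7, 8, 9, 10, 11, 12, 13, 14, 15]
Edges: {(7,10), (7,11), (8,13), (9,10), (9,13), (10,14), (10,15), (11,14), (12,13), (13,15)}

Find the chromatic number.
Clique number ω(G) = 2 (lower bound: χ ≥ ω).
The graph is bipartite (no odd cycle), so 2 colors suffice: χ(G) = 2.
A valid 2-coloring: color 1: [10, 11, 13]; color 2: [7, 8, 9, 12, 14, 15].

χ(G) = 2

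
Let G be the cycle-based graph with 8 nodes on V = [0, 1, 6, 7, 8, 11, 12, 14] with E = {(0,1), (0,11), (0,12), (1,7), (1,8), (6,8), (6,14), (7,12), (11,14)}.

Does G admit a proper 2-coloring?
Yes, G is 2-colorable

A valid 2-coloring: color 1: [1, 6, 11, 12]; color 2: [0, 7, 8, 14].
(χ(G) = 2 ≤ 2.)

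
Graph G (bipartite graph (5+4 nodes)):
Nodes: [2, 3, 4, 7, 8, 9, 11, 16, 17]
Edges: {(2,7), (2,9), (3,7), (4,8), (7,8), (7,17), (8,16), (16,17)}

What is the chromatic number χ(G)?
χ(G) = 2

Clique number ω(G) = 2 (lower bound: χ ≥ ω).
The graph is bipartite (no odd cycle), so 2 colors suffice: χ(G) = 2.
A valid 2-coloring: color 1: [4, 7, 9, 11, 16]; color 2: [2, 3, 8, 17].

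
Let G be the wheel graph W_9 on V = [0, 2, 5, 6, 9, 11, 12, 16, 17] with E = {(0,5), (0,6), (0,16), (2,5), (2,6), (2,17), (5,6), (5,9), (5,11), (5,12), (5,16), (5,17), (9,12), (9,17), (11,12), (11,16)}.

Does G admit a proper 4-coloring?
A valid 4-coloring: color 1: [5]; color 2: [0, 2, 9, 11]; color 3: [6, 12, 16, 17].
(χ(G) = 3 ≤ 4.)

Yes, G is 4-colorable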